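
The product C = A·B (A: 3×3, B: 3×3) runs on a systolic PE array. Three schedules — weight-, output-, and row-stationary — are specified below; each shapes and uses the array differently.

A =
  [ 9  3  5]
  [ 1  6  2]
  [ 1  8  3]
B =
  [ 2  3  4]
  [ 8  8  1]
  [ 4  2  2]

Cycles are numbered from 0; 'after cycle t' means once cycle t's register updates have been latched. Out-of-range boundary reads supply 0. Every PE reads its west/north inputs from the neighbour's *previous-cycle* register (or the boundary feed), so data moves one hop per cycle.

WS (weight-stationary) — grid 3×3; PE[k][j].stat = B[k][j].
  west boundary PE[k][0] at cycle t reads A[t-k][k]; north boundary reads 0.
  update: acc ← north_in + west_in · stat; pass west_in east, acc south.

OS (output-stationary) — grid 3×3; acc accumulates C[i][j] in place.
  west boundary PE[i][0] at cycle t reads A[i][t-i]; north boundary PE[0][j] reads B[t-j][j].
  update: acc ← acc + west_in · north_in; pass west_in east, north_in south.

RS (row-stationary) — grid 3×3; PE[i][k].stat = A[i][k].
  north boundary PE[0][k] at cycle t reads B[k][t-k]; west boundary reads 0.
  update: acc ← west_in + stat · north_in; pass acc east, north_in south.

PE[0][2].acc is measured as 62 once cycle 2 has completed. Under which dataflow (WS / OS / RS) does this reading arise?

dataflow = RS

WS [3×3] PE[0][2] across cycles:
  cycle 0: PE[0][2] → acc 0, east 0, south 0
  cycle 1: PE[0][2] → acc 0, east 0, south 0
  cycle 2: PE[0][2] → acc 36, east 9, south 36
OS [3×3] PE[0][2] across cycles:
  cycle 0: PE[0][2] → acc 0, east 0, south 0
  cycle 1: PE[0][2] → acc 0, east 0, south 0
  cycle 2: PE[0][2] → acc 36, east 9, south 4
RS [3×3] PE[0][2] across cycles:
  cycle 0: PE[0][2] → acc 0, east 0, south 0
  cycle 1: PE[0][2] → acc 0, east 0, south 0
  cycle 2: PE[0][2] → acc 62, east 62, south 4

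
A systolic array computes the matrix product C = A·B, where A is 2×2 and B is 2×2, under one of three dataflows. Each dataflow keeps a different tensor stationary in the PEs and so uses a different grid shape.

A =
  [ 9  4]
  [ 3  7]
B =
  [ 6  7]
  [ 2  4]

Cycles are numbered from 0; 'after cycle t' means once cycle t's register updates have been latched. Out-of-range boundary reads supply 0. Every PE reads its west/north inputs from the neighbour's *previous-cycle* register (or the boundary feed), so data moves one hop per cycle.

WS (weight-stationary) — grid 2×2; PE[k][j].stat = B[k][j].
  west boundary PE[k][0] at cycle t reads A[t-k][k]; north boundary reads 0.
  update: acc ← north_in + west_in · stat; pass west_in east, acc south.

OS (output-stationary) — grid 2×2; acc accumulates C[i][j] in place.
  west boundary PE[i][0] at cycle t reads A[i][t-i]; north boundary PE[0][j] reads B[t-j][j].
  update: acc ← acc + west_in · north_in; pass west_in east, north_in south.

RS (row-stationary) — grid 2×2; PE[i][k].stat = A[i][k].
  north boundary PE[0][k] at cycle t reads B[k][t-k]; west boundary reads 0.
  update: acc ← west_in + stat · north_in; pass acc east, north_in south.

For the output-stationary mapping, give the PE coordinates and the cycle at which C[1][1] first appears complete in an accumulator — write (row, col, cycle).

OS: C[1][1] accumulates in PE[1][1]:
  c0 r1c1: 0 / 0 / 0
  c1 r1c1: 0 / 0 / 0
  c2 r1c1: 21 / 3 / 7
  c3 r1c1: 49 / 7 / 4

(row, col, cycle) = (1, 1, 3)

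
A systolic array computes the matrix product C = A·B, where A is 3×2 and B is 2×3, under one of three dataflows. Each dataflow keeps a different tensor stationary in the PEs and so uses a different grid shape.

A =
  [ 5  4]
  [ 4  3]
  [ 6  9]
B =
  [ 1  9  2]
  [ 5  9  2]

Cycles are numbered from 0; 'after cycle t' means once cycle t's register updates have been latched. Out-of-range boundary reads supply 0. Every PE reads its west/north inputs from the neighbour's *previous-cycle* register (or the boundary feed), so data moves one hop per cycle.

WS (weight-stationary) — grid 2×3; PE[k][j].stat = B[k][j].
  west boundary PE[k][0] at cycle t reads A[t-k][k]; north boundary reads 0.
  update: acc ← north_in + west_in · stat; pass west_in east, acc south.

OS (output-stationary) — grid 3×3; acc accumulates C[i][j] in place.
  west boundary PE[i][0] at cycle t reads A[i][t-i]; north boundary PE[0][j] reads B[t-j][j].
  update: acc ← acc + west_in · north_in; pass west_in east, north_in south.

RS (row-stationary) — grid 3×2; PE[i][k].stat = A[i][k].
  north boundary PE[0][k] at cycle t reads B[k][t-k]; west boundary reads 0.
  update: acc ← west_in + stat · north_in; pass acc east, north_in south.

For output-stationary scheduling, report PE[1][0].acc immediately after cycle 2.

OS on a 3×3 grid — tracing PE[1][0] and its feeders:
  0: (0,0).acc=5  regs=<5,1>
  0: (1,0).acc=0  regs=<0,0>
  1: (0,0).acc=25  regs=<4,5>
  1: (1,0).acc=4  regs=<4,1>
  2: (0,0).acc=25  regs=<0,0>
  2: (1,0).acc=19  regs=<3,5>

PE[1][0].acc = 19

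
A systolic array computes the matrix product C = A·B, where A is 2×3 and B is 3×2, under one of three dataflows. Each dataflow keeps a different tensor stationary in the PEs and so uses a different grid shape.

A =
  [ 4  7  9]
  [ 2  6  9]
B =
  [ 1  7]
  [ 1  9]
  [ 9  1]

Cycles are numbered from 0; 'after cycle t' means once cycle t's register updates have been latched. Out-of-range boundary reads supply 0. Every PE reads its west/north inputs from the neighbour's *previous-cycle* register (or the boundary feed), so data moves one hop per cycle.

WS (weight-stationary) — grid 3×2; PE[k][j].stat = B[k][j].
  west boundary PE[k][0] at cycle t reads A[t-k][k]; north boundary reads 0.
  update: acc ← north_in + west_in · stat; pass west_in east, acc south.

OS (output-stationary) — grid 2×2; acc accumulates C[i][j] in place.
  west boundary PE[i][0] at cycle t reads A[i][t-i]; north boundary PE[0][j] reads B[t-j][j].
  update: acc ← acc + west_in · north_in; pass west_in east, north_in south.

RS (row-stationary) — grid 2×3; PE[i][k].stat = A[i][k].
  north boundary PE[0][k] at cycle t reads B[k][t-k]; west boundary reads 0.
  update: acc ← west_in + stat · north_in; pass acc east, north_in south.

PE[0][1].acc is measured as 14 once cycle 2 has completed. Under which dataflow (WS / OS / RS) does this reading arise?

Under WS (3×2), PE[0][1]:
  [0] (0,1) acc=0 (h:0 v:0)
  [1] (0,1) acc=28 (h:4 v:28)
  [2] (0,1) acc=14 (h:2 v:14)
Under OS (2×2), PE[0][1]:
  [0] (0,1) acc=0 (h:0 v:0)
  [1] (0,1) acc=28 (h:4 v:7)
  [2] (0,1) acc=91 (h:7 v:9)
Under RS (2×3), PE[0][1]:
  [0] (0,1) acc=0 (h:0 v:0)
  [1] (0,1) acc=11 (h:11 v:1)
  [2] (0,1) acc=91 (h:91 v:9)

dataflow = WS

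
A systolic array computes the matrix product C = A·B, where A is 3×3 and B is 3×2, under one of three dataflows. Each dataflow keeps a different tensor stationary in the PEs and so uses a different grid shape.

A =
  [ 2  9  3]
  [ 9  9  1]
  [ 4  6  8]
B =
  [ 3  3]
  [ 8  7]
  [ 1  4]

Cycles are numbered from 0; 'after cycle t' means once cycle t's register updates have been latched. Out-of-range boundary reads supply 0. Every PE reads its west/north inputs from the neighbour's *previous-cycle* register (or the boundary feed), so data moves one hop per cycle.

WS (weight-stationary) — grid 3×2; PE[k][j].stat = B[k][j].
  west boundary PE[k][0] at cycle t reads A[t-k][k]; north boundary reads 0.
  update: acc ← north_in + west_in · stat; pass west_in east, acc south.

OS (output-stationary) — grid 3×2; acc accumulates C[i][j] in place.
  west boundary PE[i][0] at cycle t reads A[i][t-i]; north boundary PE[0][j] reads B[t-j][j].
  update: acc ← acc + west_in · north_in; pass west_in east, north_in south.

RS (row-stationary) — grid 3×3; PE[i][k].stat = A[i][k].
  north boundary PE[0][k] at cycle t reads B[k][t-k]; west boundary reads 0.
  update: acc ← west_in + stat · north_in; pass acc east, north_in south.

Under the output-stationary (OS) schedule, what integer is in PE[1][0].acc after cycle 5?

OS (3×2). Following PE[1][0] plus its west/north inputs:
  [0] (0,0) acc=6 (h:2 v:3)
  [0] (1,0) acc=0 (h:0 v:0)
  [1] (0,0) acc=78 (h:9 v:8)
  [1] (1,0) acc=27 (h:9 v:3)
  [2] (0,0) acc=81 (h:3 v:1)
  [2] (1,0) acc=99 (h:9 v:8)
  [3] (0,0) acc=81 (h:0 v:0)
  [3] (1,0) acc=100 (h:1 v:1)
  [4] (0,0) acc=81 (h:0 v:0)
  [4] (1,0) acc=100 (h:0 v:0)
  [5] (0,0) acc=81 (h:0 v:0)
  [5] (1,0) acc=100 (h:0 v:0)

PE[1][0].acc = 100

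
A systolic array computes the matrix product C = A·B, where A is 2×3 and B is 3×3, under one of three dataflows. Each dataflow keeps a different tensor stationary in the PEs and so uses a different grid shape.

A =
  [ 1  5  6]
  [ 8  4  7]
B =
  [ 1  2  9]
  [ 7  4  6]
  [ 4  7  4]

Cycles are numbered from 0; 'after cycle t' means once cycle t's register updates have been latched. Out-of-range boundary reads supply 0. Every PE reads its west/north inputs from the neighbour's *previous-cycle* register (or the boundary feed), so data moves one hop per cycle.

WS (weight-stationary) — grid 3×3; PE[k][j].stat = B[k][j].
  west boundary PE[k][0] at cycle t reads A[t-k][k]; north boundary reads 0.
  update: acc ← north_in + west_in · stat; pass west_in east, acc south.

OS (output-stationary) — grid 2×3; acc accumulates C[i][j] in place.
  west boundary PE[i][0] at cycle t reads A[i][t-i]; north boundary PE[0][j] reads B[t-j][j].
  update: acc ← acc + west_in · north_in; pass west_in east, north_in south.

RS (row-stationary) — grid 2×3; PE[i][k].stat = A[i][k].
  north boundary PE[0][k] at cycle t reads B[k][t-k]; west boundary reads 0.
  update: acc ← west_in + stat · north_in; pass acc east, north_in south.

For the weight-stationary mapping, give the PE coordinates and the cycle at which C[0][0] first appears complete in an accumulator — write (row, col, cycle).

Under WS, C[0][0] lands at PE[2][0]:
  c0 r2c0: 0 / 0 / 0
  c1 r2c0: 0 / 0 / 0
  c2 r2c0: 60 / 6 / 60

(row, col, cycle) = (2, 0, 2)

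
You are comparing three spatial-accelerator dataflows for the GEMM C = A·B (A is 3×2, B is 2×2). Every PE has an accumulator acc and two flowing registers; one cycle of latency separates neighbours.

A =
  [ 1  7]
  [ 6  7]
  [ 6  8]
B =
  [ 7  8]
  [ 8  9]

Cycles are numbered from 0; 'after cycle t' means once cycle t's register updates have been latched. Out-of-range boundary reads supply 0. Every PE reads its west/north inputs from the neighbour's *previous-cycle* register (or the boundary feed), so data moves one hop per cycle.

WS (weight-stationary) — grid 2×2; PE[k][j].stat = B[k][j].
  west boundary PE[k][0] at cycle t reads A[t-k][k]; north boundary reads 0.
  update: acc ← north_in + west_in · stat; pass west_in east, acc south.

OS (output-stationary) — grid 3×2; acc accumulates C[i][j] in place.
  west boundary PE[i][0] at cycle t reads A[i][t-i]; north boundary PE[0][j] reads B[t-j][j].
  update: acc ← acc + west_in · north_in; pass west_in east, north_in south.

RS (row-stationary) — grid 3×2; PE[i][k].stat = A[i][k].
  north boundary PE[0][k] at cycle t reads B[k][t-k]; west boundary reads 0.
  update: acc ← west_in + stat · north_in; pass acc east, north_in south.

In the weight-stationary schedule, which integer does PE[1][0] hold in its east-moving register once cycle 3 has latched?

WS 2×2: PE[1][0] cycle-by-cycle (with neighbour feeds):
  cycle 0: PE[0][0] → acc 7, east 1, south 7
  cycle 0: PE[1][0] → acc 0, east 0, south 0
  cycle 1: PE[0][0] → acc 42, east 6, south 42
  cycle 1: PE[1][0] → acc 63, east 7, south 63
  cycle 2: PE[0][0] → acc 42, east 6, south 42
  cycle 2: PE[1][0] → acc 98, east 7, south 98
  cycle 3: PE[0][0] → acc 0, east 0, south 0
  cycle 3: PE[1][0] → acc 106, east 8, south 106

register = 8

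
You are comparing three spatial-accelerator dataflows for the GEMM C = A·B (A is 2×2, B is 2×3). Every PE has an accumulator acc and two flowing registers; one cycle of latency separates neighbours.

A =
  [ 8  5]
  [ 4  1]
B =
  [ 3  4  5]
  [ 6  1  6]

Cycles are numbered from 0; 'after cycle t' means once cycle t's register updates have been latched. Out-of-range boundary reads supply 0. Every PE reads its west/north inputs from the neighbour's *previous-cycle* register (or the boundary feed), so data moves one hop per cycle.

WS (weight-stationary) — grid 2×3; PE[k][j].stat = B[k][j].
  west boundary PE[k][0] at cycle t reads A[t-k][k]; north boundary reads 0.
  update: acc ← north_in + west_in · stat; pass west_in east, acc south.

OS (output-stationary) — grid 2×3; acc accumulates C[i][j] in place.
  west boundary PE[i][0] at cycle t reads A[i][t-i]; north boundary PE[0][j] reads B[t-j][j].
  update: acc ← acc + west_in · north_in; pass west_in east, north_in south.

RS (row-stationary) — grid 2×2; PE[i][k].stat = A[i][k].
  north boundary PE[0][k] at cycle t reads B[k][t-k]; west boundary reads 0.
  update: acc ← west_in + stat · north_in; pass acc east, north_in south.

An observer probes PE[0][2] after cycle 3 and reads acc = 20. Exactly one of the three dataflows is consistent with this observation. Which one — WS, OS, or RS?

dataflow = WS

WS (2×3 grid), PE[0][2]:
  c0 r0c2: 0 / 0 / 0
  c1 r0c2: 0 / 0 / 0
  c2 r0c2: 40 / 8 / 40
  c3 r0c2: 20 / 4 / 20
OS (2×3 grid), PE[0][2]:
  c0 r0c2: 0 / 0 / 0
  c1 r0c2: 0 / 0 / 0
  c2 r0c2: 40 / 8 / 5
  c3 r0c2: 70 / 5 / 6
RS (2×2): PE[0][2] does not exist.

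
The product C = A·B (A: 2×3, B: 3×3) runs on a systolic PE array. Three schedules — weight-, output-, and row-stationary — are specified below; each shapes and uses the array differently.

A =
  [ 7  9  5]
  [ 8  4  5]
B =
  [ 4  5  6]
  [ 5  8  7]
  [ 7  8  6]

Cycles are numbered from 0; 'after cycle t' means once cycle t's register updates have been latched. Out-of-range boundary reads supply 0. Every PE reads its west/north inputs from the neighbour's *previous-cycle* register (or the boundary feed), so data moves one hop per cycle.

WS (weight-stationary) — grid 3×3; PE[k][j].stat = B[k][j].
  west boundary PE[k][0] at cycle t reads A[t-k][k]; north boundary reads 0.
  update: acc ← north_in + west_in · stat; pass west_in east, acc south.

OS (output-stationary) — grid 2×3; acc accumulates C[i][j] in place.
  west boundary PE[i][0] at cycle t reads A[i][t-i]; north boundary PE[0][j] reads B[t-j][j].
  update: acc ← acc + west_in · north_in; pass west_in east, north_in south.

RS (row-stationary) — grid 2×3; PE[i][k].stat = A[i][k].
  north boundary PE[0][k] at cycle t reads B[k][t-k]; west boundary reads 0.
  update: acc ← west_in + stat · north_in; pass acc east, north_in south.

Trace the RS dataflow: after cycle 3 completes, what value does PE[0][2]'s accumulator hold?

RS 2×3: PE[0][2] cycle-by-cycle (with neighbour feeds):
  cycle 0: PE[0][1] → acc 0, east 0, south 0
  cycle 0: PE[0][2] → acc 0, east 0, south 0
  cycle 1: PE[0][1] → acc 73, east 73, south 5
  cycle 1: PE[0][2] → acc 0, east 0, south 0
  cycle 2: PE[0][1] → acc 107, east 107, south 8
  cycle 2: PE[0][2] → acc 108, east 108, south 7
  cycle 3: PE[0][1] → acc 105, east 105, south 7
  cycle 3: PE[0][2] → acc 147, east 147, south 8

PE[0][2].acc = 147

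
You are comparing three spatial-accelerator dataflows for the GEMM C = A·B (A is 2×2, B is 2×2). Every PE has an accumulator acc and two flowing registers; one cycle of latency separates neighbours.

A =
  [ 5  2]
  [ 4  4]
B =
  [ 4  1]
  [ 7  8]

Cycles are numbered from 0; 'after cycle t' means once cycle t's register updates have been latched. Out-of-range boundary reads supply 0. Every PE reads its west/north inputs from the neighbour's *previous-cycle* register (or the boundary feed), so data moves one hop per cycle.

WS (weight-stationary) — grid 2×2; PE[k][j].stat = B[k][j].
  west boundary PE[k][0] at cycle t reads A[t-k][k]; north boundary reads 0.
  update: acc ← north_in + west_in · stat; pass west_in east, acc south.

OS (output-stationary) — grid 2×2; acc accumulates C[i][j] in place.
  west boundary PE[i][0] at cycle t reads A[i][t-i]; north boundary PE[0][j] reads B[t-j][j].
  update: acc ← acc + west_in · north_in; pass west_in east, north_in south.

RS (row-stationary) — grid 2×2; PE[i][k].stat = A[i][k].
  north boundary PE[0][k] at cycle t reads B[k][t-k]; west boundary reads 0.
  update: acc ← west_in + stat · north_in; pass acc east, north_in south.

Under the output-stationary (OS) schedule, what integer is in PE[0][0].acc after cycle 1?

PE[0][0].acc = 34

OS 2×2: PE[0][0] cycle-by-cycle (with neighbour feeds):
  @0  [0,0]  acc 20  |  →5  ↓4
  @1  [0,0]  acc 34  |  →2  ↓7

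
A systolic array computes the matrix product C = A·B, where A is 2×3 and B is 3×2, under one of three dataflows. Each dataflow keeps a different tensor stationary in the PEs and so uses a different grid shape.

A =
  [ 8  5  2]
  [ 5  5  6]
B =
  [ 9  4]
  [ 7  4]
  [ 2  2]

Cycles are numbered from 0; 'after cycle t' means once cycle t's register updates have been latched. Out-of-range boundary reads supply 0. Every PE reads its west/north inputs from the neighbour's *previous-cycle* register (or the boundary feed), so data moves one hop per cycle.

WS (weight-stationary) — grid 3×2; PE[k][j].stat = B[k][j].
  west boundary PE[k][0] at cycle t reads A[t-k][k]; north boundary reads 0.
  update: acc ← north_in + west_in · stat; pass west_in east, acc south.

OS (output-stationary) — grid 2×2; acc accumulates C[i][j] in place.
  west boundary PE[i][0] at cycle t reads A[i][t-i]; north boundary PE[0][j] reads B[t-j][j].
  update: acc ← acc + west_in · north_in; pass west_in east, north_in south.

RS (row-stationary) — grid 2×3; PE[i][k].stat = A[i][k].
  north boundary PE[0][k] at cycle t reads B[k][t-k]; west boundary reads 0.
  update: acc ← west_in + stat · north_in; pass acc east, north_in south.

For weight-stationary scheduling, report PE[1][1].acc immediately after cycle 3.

WS 3×2: PE[1][1] cycle-by-cycle (with neighbour feeds):
  step 0 · PE0,1: acc=0; fwd→0 fwd↓0
  step 0 · PE1,0: acc=0; fwd→0 fwd↓0
  step 0 · PE1,1: acc=0; fwd→0 fwd↓0
  step 1 · PE0,1: acc=32; fwd→8 fwd↓32
  step 1 · PE1,0: acc=107; fwd→5 fwd↓107
  step 1 · PE1,1: acc=0; fwd→0 fwd↓0
  step 2 · PE0,1: acc=20; fwd→5 fwd↓20
  step 2 · PE1,0: acc=80; fwd→5 fwd↓80
  step 2 · PE1,1: acc=52; fwd→5 fwd↓52
  step 3 · PE0,1: acc=0; fwd→0 fwd↓0
  step 3 · PE1,0: acc=0; fwd→0 fwd↓0
  step 3 · PE1,1: acc=40; fwd→5 fwd↓40

PE[1][1].acc = 40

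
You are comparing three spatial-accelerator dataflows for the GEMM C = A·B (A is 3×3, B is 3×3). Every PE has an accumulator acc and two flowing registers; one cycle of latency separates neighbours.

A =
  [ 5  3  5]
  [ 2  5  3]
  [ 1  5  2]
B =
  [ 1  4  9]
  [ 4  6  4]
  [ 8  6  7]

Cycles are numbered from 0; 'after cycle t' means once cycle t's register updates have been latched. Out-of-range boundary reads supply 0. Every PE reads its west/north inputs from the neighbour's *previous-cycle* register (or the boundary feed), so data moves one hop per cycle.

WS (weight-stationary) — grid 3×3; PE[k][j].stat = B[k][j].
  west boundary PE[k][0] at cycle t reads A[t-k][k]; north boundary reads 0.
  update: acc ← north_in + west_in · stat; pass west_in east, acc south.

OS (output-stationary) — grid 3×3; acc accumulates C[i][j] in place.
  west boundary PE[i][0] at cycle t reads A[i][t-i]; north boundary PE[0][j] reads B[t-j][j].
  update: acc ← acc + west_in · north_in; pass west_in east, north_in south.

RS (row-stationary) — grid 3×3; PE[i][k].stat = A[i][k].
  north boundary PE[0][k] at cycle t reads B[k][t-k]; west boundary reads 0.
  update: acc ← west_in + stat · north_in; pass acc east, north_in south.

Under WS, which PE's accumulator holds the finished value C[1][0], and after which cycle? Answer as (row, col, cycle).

(row, col, cycle) = (2, 0, 3)

WS: C[1][0] accumulates in PE[2][0]:
  @0  [2,0]  acc 0  |  →0  ↓0
  @1  [2,0]  acc 0  |  →0  ↓0
  @2  [2,0]  acc 57  |  →5  ↓57
  @3  [2,0]  acc 46  |  →3  ↓46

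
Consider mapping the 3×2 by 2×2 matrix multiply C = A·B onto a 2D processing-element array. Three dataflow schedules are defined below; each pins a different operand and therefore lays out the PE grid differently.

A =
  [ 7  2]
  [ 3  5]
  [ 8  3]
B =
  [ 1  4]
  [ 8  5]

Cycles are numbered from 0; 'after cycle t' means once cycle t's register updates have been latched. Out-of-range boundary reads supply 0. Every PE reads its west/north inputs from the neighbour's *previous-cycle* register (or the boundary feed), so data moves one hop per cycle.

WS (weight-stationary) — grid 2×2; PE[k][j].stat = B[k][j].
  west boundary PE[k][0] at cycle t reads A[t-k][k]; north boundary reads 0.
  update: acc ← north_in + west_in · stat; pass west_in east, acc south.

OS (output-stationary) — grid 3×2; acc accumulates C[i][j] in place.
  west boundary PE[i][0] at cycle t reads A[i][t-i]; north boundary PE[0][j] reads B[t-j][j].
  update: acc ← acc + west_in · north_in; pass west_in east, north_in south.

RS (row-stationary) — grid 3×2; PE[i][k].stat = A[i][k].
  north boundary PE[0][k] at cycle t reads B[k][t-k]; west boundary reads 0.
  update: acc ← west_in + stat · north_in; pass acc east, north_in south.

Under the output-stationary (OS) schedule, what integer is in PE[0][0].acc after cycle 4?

PE[0][0].acc = 23

OS on a 3×2 grid — tracing PE[0][0] and its feeders:
  c0 r0c0: 7 / 7 / 1
  c1 r0c0: 23 / 2 / 8
  c2 r0c0: 23 / 0 / 0
  c3 r0c0: 23 / 0 / 0
  c4 r0c0: 23 / 0 / 0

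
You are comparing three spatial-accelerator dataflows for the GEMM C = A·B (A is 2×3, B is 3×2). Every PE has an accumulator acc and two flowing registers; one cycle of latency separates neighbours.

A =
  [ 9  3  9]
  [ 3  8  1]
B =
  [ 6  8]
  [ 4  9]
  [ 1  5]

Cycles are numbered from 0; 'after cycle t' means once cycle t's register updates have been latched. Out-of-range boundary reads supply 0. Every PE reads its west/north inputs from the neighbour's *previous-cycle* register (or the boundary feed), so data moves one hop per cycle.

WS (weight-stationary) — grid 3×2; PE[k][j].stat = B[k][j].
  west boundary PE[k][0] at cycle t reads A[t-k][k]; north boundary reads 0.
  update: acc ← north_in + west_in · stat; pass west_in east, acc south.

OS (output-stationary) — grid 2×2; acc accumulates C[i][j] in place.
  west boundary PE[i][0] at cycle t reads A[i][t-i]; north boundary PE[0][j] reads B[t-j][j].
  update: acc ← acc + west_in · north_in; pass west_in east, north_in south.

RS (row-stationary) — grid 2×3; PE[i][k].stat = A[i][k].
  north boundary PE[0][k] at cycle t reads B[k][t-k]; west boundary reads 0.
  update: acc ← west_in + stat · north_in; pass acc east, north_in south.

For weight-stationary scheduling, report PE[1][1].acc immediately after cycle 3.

WS (3×2). Following PE[1][1] plus its west/north inputs:
  step 0 · PE0,1: acc=0; fwd→0 fwd↓0
  step 0 · PE1,0: acc=0; fwd→0 fwd↓0
  step 0 · PE1,1: acc=0; fwd→0 fwd↓0
  step 1 · PE0,1: acc=72; fwd→9 fwd↓72
  step 1 · PE1,0: acc=66; fwd→3 fwd↓66
  step 1 · PE1,1: acc=0; fwd→0 fwd↓0
  step 2 · PE0,1: acc=24; fwd→3 fwd↓24
  step 2 · PE1,0: acc=50; fwd→8 fwd↓50
  step 2 · PE1,1: acc=99; fwd→3 fwd↓99
  step 3 · PE0,1: acc=0; fwd→0 fwd↓0
  step 3 · PE1,0: acc=0; fwd→0 fwd↓0
  step 3 · PE1,1: acc=96; fwd→8 fwd↓96

PE[1][1].acc = 96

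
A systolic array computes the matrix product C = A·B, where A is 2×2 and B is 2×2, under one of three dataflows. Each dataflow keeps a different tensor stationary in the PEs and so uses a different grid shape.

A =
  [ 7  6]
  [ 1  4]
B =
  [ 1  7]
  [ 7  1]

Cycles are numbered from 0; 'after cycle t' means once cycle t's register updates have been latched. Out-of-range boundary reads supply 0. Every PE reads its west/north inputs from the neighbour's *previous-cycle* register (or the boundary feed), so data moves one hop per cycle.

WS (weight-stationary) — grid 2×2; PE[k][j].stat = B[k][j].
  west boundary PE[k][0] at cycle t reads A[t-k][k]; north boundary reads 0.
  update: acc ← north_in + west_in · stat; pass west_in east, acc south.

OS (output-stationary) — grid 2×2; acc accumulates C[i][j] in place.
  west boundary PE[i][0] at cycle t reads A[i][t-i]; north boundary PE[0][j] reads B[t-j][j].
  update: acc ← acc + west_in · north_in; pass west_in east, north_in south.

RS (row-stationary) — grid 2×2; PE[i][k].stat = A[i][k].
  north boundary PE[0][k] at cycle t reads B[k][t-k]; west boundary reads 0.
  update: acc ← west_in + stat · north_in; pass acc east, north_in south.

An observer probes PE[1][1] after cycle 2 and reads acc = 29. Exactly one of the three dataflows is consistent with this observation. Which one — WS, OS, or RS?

dataflow = RS

— WS: 2×2; PE[1][1] trace:
  0: (1,1).acc=0  regs=<0,0>
  1: (1,1).acc=0  regs=<0,0>
  2: (1,1).acc=55  regs=<6,55>
— OS: 2×2; PE[1][1] trace:
  0: (1,1).acc=0  regs=<0,0>
  1: (1,1).acc=0  regs=<0,0>
  2: (1,1).acc=7  regs=<1,7>
— RS: 2×2; PE[1][1] trace:
  0: (1,1).acc=0  regs=<0,0>
  1: (1,1).acc=0  regs=<0,0>
  2: (1,1).acc=29  regs=<29,7>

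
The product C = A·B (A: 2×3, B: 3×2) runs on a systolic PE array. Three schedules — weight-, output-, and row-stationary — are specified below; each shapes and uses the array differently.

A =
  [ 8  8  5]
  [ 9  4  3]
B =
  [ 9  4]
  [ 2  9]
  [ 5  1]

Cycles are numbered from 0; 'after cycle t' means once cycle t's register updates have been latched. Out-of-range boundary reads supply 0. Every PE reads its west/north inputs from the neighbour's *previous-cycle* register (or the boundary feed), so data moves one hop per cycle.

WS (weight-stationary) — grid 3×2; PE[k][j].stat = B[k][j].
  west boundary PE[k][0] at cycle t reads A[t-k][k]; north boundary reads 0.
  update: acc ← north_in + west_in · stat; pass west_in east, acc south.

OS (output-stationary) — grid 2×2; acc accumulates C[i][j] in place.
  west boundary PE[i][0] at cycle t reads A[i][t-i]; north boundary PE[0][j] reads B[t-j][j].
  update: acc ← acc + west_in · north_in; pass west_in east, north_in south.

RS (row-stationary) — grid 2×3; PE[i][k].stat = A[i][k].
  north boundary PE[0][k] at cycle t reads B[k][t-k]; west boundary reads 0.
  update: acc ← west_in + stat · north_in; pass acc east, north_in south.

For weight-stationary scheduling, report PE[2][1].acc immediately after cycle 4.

Tracing WS — 3×2 array, target PE[2][1]:
  [0] (1,1) acc=0 (h:0 v:0)
  [0] (2,0) acc=0 (h:0 v:0)
  [0] (2,1) acc=0 (h:0 v:0)
  [1] (1,1) acc=0 (h:0 v:0)
  [1] (2,0) acc=0 (h:0 v:0)
  [1] (2,1) acc=0 (h:0 v:0)
  [2] (1,1) acc=104 (h:8 v:104)
  [2] (2,0) acc=113 (h:5 v:113)
  [2] (2,1) acc=0 (h:0 v:0)
  [3] (1,1) acc=72 (h:4 v:72)
  [3] (2,0) acc=104 (h:3 v:104)
  [3] (2,1) acc=109 (h:5 v:109)
  [4] (1,1) acc=0 (h:0 v:0)
  [4] (2,0) acc=0 (h:0 v:0)
  [4] (2,1) acc=75 (h:3 v:75)

PE[2][1].acc = 75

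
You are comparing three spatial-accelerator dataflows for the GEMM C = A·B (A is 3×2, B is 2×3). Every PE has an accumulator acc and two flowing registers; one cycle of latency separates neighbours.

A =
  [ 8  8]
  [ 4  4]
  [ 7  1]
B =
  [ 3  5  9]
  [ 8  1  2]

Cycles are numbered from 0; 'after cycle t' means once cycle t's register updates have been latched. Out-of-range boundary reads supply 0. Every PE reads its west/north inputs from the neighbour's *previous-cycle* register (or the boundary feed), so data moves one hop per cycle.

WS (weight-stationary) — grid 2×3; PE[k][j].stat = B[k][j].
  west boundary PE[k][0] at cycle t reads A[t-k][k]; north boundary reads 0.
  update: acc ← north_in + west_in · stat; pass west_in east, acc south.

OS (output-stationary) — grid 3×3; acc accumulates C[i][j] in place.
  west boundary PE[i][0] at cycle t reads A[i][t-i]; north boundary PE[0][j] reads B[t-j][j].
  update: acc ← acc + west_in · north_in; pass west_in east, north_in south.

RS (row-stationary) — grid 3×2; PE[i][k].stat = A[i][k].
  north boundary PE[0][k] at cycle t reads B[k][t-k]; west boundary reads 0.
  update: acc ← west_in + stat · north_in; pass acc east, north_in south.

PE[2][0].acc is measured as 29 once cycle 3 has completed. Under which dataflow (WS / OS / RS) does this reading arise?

dataflow = OS

— WS: 2×3 array has no PE[2][0].
— OS: 3×3; PE[2][0] trace:
  cycle 0: PE[2][0] → acc 0, east 0, south 0
  cycle 1: PE[2][0] → acc 0, east 0, south 0
  cycle 2: PE[2][0] → acc 21, east 7, south 3
  cycle 3: PE[2][0] → acc 29, east 1, south 8
— RS: 3×2; PE[2][0] trace:
  cycle 0: PE[2][0] → acc 0, east 0, south 0
  cycle 1: PE[2][0] → acc 0, east 0, south 0
  cycle 2: PE[2][0] → acc 21, east 21, south 3
  cycle 3: PE[2][0] → acc 35, east 35, south 5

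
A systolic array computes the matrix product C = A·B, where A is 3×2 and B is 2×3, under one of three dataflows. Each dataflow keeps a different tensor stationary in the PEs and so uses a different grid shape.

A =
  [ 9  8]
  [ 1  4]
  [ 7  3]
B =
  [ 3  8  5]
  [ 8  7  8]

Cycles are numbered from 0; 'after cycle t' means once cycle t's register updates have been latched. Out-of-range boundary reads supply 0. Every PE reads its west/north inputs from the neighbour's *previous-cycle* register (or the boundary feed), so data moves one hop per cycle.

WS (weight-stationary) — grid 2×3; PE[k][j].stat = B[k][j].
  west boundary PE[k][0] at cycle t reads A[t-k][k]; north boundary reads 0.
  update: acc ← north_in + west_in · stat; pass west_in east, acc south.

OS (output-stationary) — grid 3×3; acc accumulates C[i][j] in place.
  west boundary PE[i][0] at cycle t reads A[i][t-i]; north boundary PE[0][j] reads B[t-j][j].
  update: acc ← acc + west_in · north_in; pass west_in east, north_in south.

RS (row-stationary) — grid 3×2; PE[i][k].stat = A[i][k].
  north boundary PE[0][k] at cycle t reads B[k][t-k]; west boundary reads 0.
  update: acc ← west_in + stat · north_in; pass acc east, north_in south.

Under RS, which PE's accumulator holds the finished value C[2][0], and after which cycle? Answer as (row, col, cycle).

(row, col, cycle) = (2, 1, 3)

Under RS, C[2][0] lands at PE[2][1]:
  0: (2,1).acc=0  regs=<0,0>
  1: (2,1).acc=0  regs=<0,0>
  2: (2,1).acc=0  regs=<0,0>
  3: (2,1).acc=45  regs=<45,8>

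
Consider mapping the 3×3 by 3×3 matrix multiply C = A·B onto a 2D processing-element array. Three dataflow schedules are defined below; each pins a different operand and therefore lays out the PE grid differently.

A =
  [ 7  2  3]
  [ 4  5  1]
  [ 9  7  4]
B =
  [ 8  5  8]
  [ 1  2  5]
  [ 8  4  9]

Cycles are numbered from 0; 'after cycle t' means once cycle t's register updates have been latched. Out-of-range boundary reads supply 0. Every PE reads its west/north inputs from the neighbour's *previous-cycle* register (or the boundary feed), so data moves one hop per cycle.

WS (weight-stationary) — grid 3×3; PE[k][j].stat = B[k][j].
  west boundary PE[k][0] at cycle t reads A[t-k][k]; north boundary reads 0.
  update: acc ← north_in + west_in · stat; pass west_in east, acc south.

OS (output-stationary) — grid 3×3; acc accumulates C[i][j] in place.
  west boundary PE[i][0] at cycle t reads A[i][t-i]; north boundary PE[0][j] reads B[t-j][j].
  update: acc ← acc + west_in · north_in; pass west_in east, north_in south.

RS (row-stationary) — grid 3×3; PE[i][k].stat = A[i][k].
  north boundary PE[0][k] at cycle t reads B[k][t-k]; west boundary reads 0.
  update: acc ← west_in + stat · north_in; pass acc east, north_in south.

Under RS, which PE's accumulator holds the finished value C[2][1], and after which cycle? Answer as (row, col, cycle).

(row, col, cycle) = (2, 2, 5)

Under RS, C[2][1] lands at PE[2][2]:
  c0 r2c2: 0 / 0 / 0
  c1 r2c2: 0 / 0 / 0
  c2 r2c2: 0 / 0 / 0
  c3 r2c2: 0 / 0 / 0
  c4 r2c2: 111 / 111 / 8
  c5 r2c2: 75 / 75 / 4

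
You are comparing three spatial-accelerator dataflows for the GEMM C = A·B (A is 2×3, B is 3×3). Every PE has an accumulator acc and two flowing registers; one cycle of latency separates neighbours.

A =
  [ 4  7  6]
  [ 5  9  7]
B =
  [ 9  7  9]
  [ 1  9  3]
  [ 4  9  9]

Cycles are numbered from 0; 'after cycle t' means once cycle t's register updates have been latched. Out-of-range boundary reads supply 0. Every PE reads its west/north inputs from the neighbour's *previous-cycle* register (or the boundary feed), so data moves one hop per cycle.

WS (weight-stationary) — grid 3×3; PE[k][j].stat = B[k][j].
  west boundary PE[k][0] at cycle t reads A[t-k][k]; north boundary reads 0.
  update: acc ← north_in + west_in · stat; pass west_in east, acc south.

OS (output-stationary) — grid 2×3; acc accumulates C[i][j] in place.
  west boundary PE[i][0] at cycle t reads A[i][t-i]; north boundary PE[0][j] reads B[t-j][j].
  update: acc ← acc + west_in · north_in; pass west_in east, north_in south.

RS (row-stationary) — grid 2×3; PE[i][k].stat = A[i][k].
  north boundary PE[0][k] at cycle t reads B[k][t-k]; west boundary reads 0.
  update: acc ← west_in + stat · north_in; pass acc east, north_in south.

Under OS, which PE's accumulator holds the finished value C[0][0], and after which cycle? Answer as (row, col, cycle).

(row, col, cycle) = (0, 0, 2)

OS — PE[0][0] is where C[0][0] collects:
  cycle 0: PE[0][0] → acc 36, east 4, south 9
  cycle 1: PE[0][0] → acc 43, east 7, south 1
  cycle 2: PE[0][0] → acc 67, east 6, south 4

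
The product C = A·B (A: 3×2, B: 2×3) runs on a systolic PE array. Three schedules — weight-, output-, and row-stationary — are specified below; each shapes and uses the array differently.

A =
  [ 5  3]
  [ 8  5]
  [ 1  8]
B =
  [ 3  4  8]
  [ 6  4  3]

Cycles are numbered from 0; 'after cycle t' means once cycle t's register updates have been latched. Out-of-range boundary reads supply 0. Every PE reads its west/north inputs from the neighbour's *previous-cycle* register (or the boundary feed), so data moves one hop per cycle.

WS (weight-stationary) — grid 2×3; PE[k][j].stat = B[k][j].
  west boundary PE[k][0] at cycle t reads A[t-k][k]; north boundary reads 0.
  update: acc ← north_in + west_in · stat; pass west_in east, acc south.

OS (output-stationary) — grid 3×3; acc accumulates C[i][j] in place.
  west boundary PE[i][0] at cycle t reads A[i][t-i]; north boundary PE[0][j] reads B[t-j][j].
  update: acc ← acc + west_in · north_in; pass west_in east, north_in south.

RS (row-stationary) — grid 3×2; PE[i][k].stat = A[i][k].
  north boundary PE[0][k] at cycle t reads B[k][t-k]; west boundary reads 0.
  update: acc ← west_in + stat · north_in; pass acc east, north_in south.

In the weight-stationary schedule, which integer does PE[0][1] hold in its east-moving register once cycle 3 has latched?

register = 1

WS 2×3: PE[0][1] cycle-by-cycle (with neighbour feeds):
  step 0 · PE0,0: acc=15; fwd→5 fwd↓15
  step 0 · PE0,1: acc=0; fwd→0 fwd↓0
  step 1 · PE0,0: acc=24; fwd→8 fwd↓24
  step 1 · PE0,1: acc=20; fwd→5 fwd↓20
  step 2 · PE0,0: acc=3; fwd→1 fwd↓3
  step 2 · PE0,1: acc=32; fwd→8 fwd↓32
  step 3 · PE0,0: acc=0; fwd→0 fwd↓0
  step 3 · PE0,1: acc=4; fwd→1 fwd↓4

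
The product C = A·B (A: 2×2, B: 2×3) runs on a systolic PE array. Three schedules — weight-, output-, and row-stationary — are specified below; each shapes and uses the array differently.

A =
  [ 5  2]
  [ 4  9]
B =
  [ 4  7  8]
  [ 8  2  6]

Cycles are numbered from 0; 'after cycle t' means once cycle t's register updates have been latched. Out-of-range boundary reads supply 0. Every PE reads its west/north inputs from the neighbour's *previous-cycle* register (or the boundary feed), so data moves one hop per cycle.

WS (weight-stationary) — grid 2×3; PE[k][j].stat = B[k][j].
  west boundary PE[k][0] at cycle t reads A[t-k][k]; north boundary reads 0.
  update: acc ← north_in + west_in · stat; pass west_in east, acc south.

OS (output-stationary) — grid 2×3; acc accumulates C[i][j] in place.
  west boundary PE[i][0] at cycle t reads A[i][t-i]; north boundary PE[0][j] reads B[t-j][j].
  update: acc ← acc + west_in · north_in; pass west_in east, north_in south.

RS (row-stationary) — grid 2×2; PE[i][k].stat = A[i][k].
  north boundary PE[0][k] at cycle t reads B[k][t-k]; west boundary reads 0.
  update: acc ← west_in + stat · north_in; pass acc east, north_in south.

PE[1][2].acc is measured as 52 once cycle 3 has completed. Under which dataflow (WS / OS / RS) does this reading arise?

dataflow = WS

Under WS (2×3), PE[1][2]:
  [0] (1,2) acc=0 (h:0 v:0)
  [1] (1,2) acc=0 (h:0 v:0)
  [2] (1,2) acc=0 (h:0 v:0)
  [3] (1,2) acc=52 (h:2 v:52)
Under OS (2×3), PE[1][2]:
  [0] (1,2) acc=0 (h:0 v:0)
  [1] (1,2) acc=0 (h:0 v:0)
  [2] (1,2) acc=0 (h:0 v:0)
  [3] (1,2) acc=32 (h:4 v:8)
— RS: 2×2 array has no PE[1][2].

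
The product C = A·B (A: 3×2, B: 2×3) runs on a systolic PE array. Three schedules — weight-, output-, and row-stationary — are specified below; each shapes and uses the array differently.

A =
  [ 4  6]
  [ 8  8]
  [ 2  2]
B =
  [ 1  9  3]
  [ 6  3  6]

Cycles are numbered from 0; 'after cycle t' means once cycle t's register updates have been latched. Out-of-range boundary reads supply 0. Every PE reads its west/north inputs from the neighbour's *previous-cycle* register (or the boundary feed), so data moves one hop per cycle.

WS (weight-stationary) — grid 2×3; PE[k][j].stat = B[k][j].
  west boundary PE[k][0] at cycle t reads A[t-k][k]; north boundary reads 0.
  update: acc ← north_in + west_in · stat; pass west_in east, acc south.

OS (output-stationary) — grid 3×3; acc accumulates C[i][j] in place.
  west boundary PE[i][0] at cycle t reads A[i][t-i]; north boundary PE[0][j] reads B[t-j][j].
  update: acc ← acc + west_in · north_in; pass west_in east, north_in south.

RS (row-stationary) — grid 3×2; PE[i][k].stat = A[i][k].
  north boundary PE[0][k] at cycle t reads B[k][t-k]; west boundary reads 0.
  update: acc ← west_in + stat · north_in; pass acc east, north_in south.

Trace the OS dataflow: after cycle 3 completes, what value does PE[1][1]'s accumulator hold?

PE[1][1].acc = 96

OS (3×3). Following PE[1][1] plus its west/north inputs:
  c0 r0c1: 0 / 0 / 0
  c0 r1c0: 0 / 0 / 0
  c0 r1c1: 0 / 0 / 0
  c1 r0c1: 36 / 4 / 9
  c1 r1c0: 8 / 8 / 1
  c1 r1c1: 0 / 0 / 0
  c2 r0c1: 54 / 6 / 3
  c2 r1c0: 56 / 8 / 6
  c2 r1c1: 72 / 8 / 9
  c3 r0c1: 54 / 0 / 0
  c3 r1c0: 56 / 0 / 0
  c3 r1c1: 96 / 8 / 3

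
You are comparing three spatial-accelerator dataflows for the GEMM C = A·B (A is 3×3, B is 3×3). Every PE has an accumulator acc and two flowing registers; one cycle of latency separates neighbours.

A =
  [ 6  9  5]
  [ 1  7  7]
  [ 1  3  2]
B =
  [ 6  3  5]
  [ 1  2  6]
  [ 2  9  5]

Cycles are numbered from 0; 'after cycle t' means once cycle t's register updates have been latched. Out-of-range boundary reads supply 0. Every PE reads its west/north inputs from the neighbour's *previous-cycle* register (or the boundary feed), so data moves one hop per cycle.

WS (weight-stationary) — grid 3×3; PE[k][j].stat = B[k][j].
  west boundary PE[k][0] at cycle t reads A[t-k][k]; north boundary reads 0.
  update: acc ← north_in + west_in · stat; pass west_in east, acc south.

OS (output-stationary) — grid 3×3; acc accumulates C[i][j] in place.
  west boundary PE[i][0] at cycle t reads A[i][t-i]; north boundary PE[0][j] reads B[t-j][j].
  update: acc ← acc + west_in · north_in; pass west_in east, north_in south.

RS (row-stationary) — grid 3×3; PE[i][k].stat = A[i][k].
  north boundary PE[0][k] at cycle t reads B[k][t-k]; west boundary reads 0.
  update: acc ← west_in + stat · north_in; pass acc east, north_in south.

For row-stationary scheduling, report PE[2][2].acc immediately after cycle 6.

PE[2][2].acc = 33

RS on a 3×3 grid — tracing PE[2][2] and its feeders:
  step 0 · PE1,2: acc=0; fwd→0 fwd↓0
  step 0 · PE2,1: acc=0; fwd→0 fwd↓0
  step 0 · PE2,2: acc=0; fwd→0 fwd↓0
  step 1 · PE1,2: acc=0; fwd→0 fwd↓0
  step 1 · PE2,1: acc=0; fwd→0 fwd↓0
  step 1 · PE2,2: acc=0; fwd→0 fwd↓0
  step 2 · PE1,2: acc=0; fwd→0 fwd↓0
  step 2 · PE2,1: acc=0; fwd→0 fwd↓0
  step 2 · PE2,2: acc=0; fwd→0 fwd↓0
  step 3 · PE1,2: acc=27; fwd→27 fwd↓2
  step 3 · PE2,1: acc=9; fwd→9 fwd↓1
  step 3 · PE2,2: acc=0; fwd→0 fwd↓0
  step 4 · PE1,2: acc=80; fwd→80 fwd↓9
  step 4 · PE2,1: acc=9; fwd→9 fwd↓2
  step 4 · PE2,2: acc=13; fwd→13 fwd↓2
  step 5 · PE1,2: acc=82; fwd→82 fwd↓5
  step 5 · PE2,1: acc=23; fwd→23 fwd↓6
  step 5 · PE2,2: acc=27; fwd→27 fwd↓9
  step 6 · PE1,2: acc=0; fwd→0 fwd↓0
  step 6 · PE2,1: acc=0; fwd→0 fwd↓0
  step 6 · PE2,2: acc=33; fwd→33 fwd↓5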